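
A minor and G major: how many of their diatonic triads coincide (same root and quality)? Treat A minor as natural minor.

4

Diatonic triads of A minor (natural minor): Am (i), Bdim (ii°), C (III), Dm (iv), Em (v), F (VI), G (VII).
Diatonic triads of G major: G (I), Am (ii), Bm (iii), C (IV), D (V), Em (vi), F#dim (vii°).
Matching root and quality in both lists: Am, C, Em, G.
That gives 4 common triads.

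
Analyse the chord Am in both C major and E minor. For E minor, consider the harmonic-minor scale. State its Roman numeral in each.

vi in C major; iv in E minor

The scale of C major is C D E F G A B; A is degree 6, and the triad built there (A-C-E) is minor, so it is vi.
The scale of E minor (harmonic minor) is E F# G A B C D#; A is degree 4, and the triad built there (A-C-E) is minor, so it is iv.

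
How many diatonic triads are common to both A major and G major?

Diatonic triads of A major: A major (I), B minor (ii), C# minor (iii), D major (IV), E major (V), F# minor (vi), G# diminished (vii°).
Diatonic triads of G major: G major (I), A minor (ii), B minor (iii), C major (IV), D major (V), E minor (vi), F# diminished (vii°).
Matching root and quality in both lists: B minor, D major.
That gives 2 common triads.

2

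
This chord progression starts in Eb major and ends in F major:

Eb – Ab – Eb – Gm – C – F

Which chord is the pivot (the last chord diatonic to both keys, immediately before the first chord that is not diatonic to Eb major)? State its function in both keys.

Chords diatonic to Eb major: Eb, Fm, Gm, Ab, Bb, Cm, Ddim.
Reading the progression, the first chord not in that set is C, so the modulation leaves Eb major there.
The chord immediately before C is Gm, which is diatonic to both keys: iii in Eb major and ii in F major.

Gm — iii in Eb major, ii in F major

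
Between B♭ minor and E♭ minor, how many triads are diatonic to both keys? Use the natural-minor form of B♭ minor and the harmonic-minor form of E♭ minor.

1

Diatonic triads of B♭ minor (natural minor): B♭m (i), Cdim (ii°), D♭ (III), E♭m (iv), Fm (v), G♭ (VI), A♭ (VII).
Diatonic triads of E♭ minor (harmonic minor): E♭m (i), Fdim (ii°), G♭aug (III+), A♭m (iv), B♭ (V), C♭ (VI), Ddim (vii°).
Matching root and quality in both lists: E♭m.
That gives 1 common triad.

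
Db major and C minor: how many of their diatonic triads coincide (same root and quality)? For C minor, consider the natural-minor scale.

Diatonic triads of Db major: Db major (I), Eb minor (ii), F minor (iii), Gb major (IV), Ab major (V), Bb minor (vi), C diminished (vii°).
Diatonic triads of C minor (natural minor): C minor (i), D diminished (ii°), Eb major (III), F minor (iv), G minor (v), Ab major (VI), Bb major (VII).
Matching root and quality in both lists: F minor, Ab major.
That gives 2 common triads.

2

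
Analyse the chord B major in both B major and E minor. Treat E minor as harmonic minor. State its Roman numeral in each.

The scale of B major is B C♯ D♯ E F♯ G♯ A♯; B is degree 1, and the triad built there (B-D♯-F♯) is major, so it is I.
The scale of E minor (harmonic minor) is E F♯ G A B C D♯; B is degree 5, and the triad built there (B-D♯-F♯) is major, so it is V.

I in B major; V in E minor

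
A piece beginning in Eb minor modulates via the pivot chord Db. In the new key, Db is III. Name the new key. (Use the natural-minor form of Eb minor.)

Bb minor

The numeral III denotes a major triad on scale degree 3. With Db on degree 3, the tonic of the new key is Bb.
Degree 3 carries a major triad in natural-minor keys, so the destination is Bb minor.
Check: the diatonic triads of Bb minor (natural minor) are Bbm (i), Cdim (ii°), Db (III), Ebm (iv), Fm (v), Gb (VI), Ab (VII) — Db is indeed III.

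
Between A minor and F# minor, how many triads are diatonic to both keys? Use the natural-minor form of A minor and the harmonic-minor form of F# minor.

Diatonic triads of A minor (natural minor): A minor (i), B diminished (ii°), C major (III), D minor (iv), E minor (v), F major (VI), G major (VII).
Diatonic triads of F# minor (harmonic minor): F# minor (i), G# diminished (ii°), A augmented (III+), B minor (iv), C# major (V), D major (VI), E# diminished (vii°).
No triad has the same root and quality in both keys.

0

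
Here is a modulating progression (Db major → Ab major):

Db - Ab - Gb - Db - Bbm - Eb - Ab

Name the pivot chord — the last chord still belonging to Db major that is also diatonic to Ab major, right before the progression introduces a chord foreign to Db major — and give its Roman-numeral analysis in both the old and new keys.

Bbm — vi in Db major, ii in Ab major

Chords diatonic to Db major: Db, Ebm, Fm, Gb, Ab, Bbm, Cdim.
Reading the progression, the first chord not in that set is Eb, so the modulation leaves Db major there.
The chord immediately before Eb is Bbm, which is diatonic to both keys: vi in Db major and ii in Ab major.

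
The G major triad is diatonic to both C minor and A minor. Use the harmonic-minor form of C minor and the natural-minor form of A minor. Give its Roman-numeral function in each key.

V in C minor; VII in A minor

The scale of C minor (harmonic minor) is C D Eb F G Ab B; G is degree 5, and the triad built there (G-B-D) is major, so it is V.
The scale of A minor (natural minor) is A B C D E F G; G is degree 7, and the triad built there (G-B-D) is major, so it is VII.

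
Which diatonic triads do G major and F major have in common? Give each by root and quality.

Am, C

Triads in G major: G (I), Am (ii), Bm (iii), C (IV), D (V), Em (vi), F#dim (vii°).
Triads in F major: F (I), Gm (ii), Am (iii), Bb (IV), C (V), Dm (vi), Edim (vii°).
Shared triads with their functions: Am (ii in G major, iii in F major); C (IV in G major, V in F major).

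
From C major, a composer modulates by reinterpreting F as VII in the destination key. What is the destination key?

The numeral VII denotes a major triad on scale degree 7. With F on degree 7, the tonic of the new key is G.
Degree 7 carries a major triad in natural-minor keys, so the destination is G minor.
Check: the diatonic triads of G minor (natural minor) are Gm (i), Adim (ii°), Bb (III), Cm (iv), Dm (v), Eb (VI), F (VII) — F is indeed VII.

G minor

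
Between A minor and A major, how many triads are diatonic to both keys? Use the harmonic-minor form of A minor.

2

Diatonic triads of A minor (harmonic minor): A minor (i), B diminished (ii°), C augmented (III+), D minor (iv), E major (V), F major (VI), G♯ diminished (vii°).
Diatonic triads of A major: A major (I), B minor (ii), C♯ minor (iii), D major (IV), E major (V), F♯ minor (vi), G♯ diminished (vii°).
Matching root and quality in both lists: E major, G♯ diminished.
That gives 2 common triads.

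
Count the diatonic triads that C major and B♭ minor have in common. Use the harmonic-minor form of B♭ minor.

1

Diatonic triads of C major: C (I), Dm (ii), Em (iii), F (IV), G (V), Am (vi), Bdim (vii°).
Diatonic triads of B♭ minor (harmonic minor): B♭m (i), Cdim (ii°), D♭aug (III+), E♭m (iv), F (V), G♭ (VI), Adim (vii°).
Matching root and quality in both lists: F.
That gives 1 common triad.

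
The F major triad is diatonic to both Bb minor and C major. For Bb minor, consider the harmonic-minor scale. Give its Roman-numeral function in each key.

V in Bb minor; IV in C major

The scale of Bb minor (harmonic minor) is Bb C Db Eb F Gb A; F is degree 5, and the triad built there (F-A-C) is major, so it is V.
The scale of C major is C D E F G A B; F is degree 4, and the triad built there (F-A-C) is major, so it is IV.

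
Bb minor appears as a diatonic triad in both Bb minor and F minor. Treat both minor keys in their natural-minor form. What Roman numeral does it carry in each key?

i in Bb minor; iv in F minor

The scale of Bb minor (natural minor) is Bb C Db Eb F Gb Ab; Bb is degree 1, and the triad built there (Bb-Db-F) is minor, so it is i.
The scale of F minor (natural minor) is F G Ab Bb C Db Eb; Bb is degree 4, and the triad built there (Bb-Db-F) is minor, so it is iv.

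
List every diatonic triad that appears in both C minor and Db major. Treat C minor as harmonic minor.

Triads in C minor (harmonic minor): Cm (i), Ddim (ii°), Ebaug (III+), Fm (iv), G (V), Ab (VI), Bdim (vii°).
Triads in Db major: Db (I), Ebm (ii), Fm (iii), Gb (IV), Ab (V), Bbm (vi), Cdim (vii°).
Shared triads with their functions: Fm (iv in C minor, iii in Db major); Ab (VI in C minor, V in Db major).

Fm, Ab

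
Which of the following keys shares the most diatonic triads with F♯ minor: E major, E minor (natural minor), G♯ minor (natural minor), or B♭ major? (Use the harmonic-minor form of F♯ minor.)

E minor

Triads of F♯ minor (harmonic minor): F♯m (i), G♯dim (ii°), Aaug (III+), Bm (iv), C♯ (V), D (VI), E♯dim (vii°).
E major shares 1: F♯m.
E minor (natural minor) shares 2: Bm, D.
G♯ minor (natural minor) shares 0: none.
B♭ major shares 0: none.
The most common triads (2) are shared with E minor.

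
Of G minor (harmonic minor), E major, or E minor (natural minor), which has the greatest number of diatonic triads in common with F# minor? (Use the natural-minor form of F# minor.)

Triads of F# minor (natural minor): F#m (i), G#dim (ii°), A (III), Bm (iv), C#m (v), D (VI), E (VII).
G minor (harmonic minor) shares 1: D.
E major shares 4: F#m, A, C#m, E.
E minor (natural minor) shares 2: Bm, D.
The most common triads (4) are shared with E major.

E major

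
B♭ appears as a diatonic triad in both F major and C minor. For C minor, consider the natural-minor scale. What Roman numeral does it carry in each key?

The scale of F major is F G A B♭ C D E; B♭ is degree 4, and the triad built there (B♭-D-F) is major, so it is IV.
The scale of C minor (natural minor) is C D E♭ F G A♭ B♭; B♭ is degree 7, and the triad built there (B♭-D-F) is major, so it is VII.

IV in F major; VII in C minor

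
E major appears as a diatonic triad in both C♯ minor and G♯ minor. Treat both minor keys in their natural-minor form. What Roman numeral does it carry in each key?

III in C♯ minor; VI in G♯ minor

The scale of C♯ minor (natural minor) is C♯ D♯ E F♯ G♯ A B; E is degree 3, and the triad built there (E-G♯-B) is major, so it is III.
The scale of G♯ minor (natural minor) is G♯ A♯ B C♯ D♯ E F♯; E is degree 6, and the triad built there (E-G♯-B) is major, so it is VI.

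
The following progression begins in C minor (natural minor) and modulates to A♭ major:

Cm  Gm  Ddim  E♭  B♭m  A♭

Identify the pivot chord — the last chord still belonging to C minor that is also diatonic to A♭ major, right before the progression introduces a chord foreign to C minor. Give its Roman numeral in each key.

Chords diatonic to C minor: Cm, Ddim, E♭, Fm, Gm, A♭, B♭.
Reading the progression, the first chord not in that set is B♭m, so the modulation leaves C minor there.
The chord immediately before B♭m is E♭, which is diatonic to both keys: III in C minor and V in A♭ major.

E♭ — III in C minor, V in A♭ major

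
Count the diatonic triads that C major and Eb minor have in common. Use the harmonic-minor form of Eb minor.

0

Diatonic triads of C major: C (I), Dm (ii), Em (iii), F (IV), G (V), Am (vi), Bdim (vii°).
Diatonic triads of Eb minor (harmonic minor): Ebm (i), Fdim (ii°), Gbaug (III+), Abm (iv), Bb (V), Cb (VI), Ddim (vii°).
No triad has the same root and quality in both keys.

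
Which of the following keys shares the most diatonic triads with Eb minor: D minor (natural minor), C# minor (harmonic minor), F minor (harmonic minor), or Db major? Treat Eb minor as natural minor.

Triads of Eb minor (natural minor): Ebm (i), Fdim (ii°), Gb (III), Abm (iv), Bbm (v), Cb (VI), Db (VII).
D minor (natural minor) shares 0: none.
C# minor (harmonic minor) shares 0: none.
F minor (harmonic minor) shares 2: Bbm, Db.
Db major shares 4: Ebm, Gb, Bbm, Db.
The most common triads (4) are shared with Db major.

Db major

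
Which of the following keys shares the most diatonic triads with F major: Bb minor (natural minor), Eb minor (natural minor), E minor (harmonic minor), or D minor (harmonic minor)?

D minor

Triads of F major: F major (I), G minor (ii), A minor (iii), Bb major (IV), C major (V), D minor (vi), E diminished (vii°).
Bb minor (natural minor) shares 0: none.
Eb minor (natural minor) shares 0: none.
E minor (harmonic minor) shares 2: Am, C.
D minor (harmonic minor) shares 4: Gm, Bb, Dm, Edim.
The most common triads (4) are shared with D minor.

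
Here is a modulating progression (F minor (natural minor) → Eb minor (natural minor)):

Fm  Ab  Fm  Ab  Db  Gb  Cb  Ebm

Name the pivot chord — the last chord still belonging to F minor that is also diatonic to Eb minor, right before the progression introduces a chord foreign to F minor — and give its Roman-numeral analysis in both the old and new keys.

Db — VI in F minor, VII in Eb minor

Chords diatonic to F minor: Fm, Gdim, Ab, Bbm, Cm, Db, Eb.
Reading the progression, the first chord not in that set is Gb, so the modulation leaves F minor there.
The chord immediately before Gb is Db, which is diatonic to both keys: VI in F minor and VII in Eb minor.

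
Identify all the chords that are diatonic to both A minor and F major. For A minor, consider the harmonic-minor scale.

Am, Dm, F

Triads in A minor (harmonic minor): Am (i), Bdim (ii°), Caug (III+), Dm (iv), E (V), F (VI), G♯dim (vii°).
Triads in F major: F (I), Gm (ii), Am (iii), B♭ (IV), C (V), Dm (vi), Edim (vii°).
Shared triads with their functions: Am (i in A minor, iii in F major); Dm (iv in A minor, vi in F major); F (VI in A minor, I in F major).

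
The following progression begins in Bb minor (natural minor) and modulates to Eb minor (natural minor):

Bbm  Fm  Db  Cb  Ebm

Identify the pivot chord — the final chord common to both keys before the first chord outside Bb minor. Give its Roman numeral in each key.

Chords diatonic to Bb minor: Bbm, Cdim, Db, Ebm, Fm, Gb, Ab.
Reading the progression, the first chord not in that set is Cb, so the modulation leaves Bb minor there.
The chord immediately before Cb is Db, which is diatonic to both keys: III in Bb minor and VII in Eb minor.

Db — III in Bb minor, VII in Eb minor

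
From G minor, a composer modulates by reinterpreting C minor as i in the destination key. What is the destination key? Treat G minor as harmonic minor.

The numeral i denotes a minor triad on scale degree 1. With C on degree 1, the tonic of the new key is C.
Degree 1 carries a minor triad in minor keys, so the destination is C minor.
Check: the diatonic triads of C minor (natural minor) are Cm (i), Ddim (ii°), Eb (III), Fm (iv), Gm (v), Ab (VI), Bb (VII) — C minor is indeed i.

C minor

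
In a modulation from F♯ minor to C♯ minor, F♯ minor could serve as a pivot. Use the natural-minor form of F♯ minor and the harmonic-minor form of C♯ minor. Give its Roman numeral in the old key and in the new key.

The scale of F♯ minor (natural minor) is F♯ G♯ A B C♯ D E; F♯ is degree 1, and the triad built there (F♯-A-C♯) is minor, so it is i.
The scale of C♯ minor (harmonic minor) is C♯ D♯ E F♯ G♯ A B♯; F♯ is degree 4, and the triad built there (F♯-A-C♯) is minor, so it is iv.

i in F♯ minor; iv in C♯ minor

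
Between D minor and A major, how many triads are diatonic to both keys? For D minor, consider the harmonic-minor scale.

1

Diatonic triads of D minor (harmonic minor): D minor (i), E diminished (ii°), F augmented (III+), G minor (iv), A major (V), Bb major (VI), C# diminished (vii°).
Diatonic triads of A major: A major (I), B minor (ii), C# minor (iii), D major (IV), E major (V), F# minor (vi), G# diminished (vii°).
Matching root and quality in both lists: A major.
That gives 1 common triad.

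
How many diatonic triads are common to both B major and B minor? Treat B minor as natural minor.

Diatonic triads of B major: B major (I), C♯ minor (ii), D♯ minor (iii), E major (IV), F♯ major (V), G♯ minor (vi), A♯ diminished (vii°).
Diatonic triads of B minor (natural minor): B minor (i), C♯ diminished (ii°), D major (III), E minor (iv), F♯ minor (v), G major (VI), A major (VII).
No triad has the same root and quality in both keys.

0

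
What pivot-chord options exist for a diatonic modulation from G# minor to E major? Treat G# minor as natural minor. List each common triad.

Triads in G# minor (natural minor): G#m (i), A#dim (ii°), B (III), C#m (iv), D#m (v), E (VI), F# (VII).
Triads in E major: E (I), F#m (ii), G#m (iii), A (IV), B (V), C#m (vi), D#dim (vii°).
Shared triads with their functions: G#m (i in G# minor, iii in E major); B (III in G# minor, V in E major); C#m (iv in G# minor, vi in E major); E (VI in G# minor, I in E major).

G#m, B, C#m, E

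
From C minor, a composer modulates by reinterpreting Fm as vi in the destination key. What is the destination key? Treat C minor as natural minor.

The numeral vi denotes a minor triad on scale degree 6. With F on degree 6, the tonic of the new key is Ab.
Degree 6 carries a minor triad in major keys, so the destination is Ab major.
Check: the diatonic triads of Ab major are Ab (I), Bbm (ii), Cm (iii), Db (IV), Eb (V), Fm (vi), Gdim (vii°) — Fm is indeed vi.

Ab major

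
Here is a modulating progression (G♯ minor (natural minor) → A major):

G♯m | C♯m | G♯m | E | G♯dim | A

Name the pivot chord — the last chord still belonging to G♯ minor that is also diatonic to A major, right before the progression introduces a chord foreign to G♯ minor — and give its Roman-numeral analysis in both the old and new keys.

Chords diatonic to G♯ minor: G♯m, A♯dim, B, C♯m, D♯m, E, F♯.
Reading the progression, the first chord not in that set is G♯dim, so the modulation leaves G♯ minor there.
The chord immediately before G♯dim is E, which is diatonic to both keys: VI in G♯ minor and V in A major.

E — VI in G♯ minor, V in A major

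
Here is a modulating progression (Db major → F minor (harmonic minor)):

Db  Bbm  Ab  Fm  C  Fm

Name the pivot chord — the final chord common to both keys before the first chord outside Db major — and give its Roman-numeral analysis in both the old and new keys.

Chords diatonic to Db major: Db, Ebm, Fm, Gb, Ab, Bbm, Cdim.
Reading the progression, the first chord not in that set is C, so the modulation leaves Db major there.
The chord immediately before C is Fm, which is diatonic to both keys: iii in Db major and i in F minor.

Fm — iii in Db major, i in F minor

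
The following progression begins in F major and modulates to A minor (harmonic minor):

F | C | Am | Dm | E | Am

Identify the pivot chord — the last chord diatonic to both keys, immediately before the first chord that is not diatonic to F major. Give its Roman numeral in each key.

Dm — vi in F major, iv in A minor

Chords diatonic to F major: F, Gm, Am, Bb, C, Dm, Edim.
Reading the progression, the first chord not in that set is E, so the modulation leaves F major there.
The chord immediately before E is Dm, which is diatonic to both keys: vi in F major and iv in A minor.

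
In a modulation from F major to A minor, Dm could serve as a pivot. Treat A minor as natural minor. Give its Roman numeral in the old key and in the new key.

The scale of F major is F G A Bb C D E; D is degree 6, and the triad built there (D-F-A) is minor, so it is vi.
The scale of A minor (natural minor) is A B C D E F G; D is degree 4, and the triad built there (D-F-A) is minor, so it is iv.

vi in F major; iv in A minor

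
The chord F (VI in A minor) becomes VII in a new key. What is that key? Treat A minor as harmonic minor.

G minor

The numeral VII denotes a major triad on scale degree 7. With F on degree 7, the tonic of the new key is G.
Degree 7 carries a major triad in natural-minor keys, so the destination is G minor.
Check: the diatonic triads of G minor (natural minor) are Gm (i), Adim (ii°), Bb (III), Cm (iv), Dm (v), Eb (VI), F (VII) — F is indeed VII.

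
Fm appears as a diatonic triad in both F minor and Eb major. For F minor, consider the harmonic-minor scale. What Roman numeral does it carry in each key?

The scale of F minor (harmonic minor) is F G Ab Bb C Db E; F is degree 1, and the triad built there (F-Ab-C) is minor, so it is i.
The scale of Eb major is Eb F G Ab Bb C D; F is degree 2, and the triad built there (F-Ab-C) is minor, so it is ii.

i in F minor; ii in Eb major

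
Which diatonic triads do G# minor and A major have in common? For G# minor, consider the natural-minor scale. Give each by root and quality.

C#m, E

Triads in G# minor (natural minor): G#m (i), A#dim (ii°), B (III), C#m (iv), D#m (v), E (VI), F# (VII).
Triads in A major: A (I), Bm (ii), C#m (iii), D (IV), E (V), F#m (vi), G#dim (vii°).
Shared triads with their functions: C#m (iv in G# minor, iii in A major); E (VI in G# minor, V in A major).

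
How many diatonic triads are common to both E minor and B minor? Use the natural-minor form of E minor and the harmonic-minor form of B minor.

3

Diatonic triads of E minor (natural minor): Em (i), F#dim (ii°), G (III), Am (iv), Bm (v), C (VI), D (VII).
Diatonic triads of B minor (harmonic minor): Bm (i), C#dim (ii°), Daug (III+), Em (iv), F# (V), G (VI), A#dim (vii°).
Matching root and quality in both lists: Em, G, Bm.
That gives 3 common triads.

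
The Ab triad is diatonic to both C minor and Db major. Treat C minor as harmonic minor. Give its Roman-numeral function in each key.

VI in C minor; V in Db major

The scale of C minor (harmonic minor) is C D Eb F G Ab B; Ab is degree 6, and the triad built there (Ab-C-Eb) is major, so it is VI.
The scale of Db major is Db Eb F Gb Ab Bb C; Ab is degree 5, and the triad built there (Ab-C-Eb) is major, so it is V.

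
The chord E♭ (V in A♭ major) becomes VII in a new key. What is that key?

The numeral VII denotes a major triad on scale degree 7. With E♭ on degree 7, the tonic of the new key is F.
Degree 7 carries a major triad in natural-minor keys, so the destination is F minor.
Check: the diatonic triads of F minor (natural minor) are Fm (i), Gdim (ii°), A♭ (III), B♭m (iv), Cm (v), D♭ (VI), E♭ (VII) — E♭ is indeed VII.

F minor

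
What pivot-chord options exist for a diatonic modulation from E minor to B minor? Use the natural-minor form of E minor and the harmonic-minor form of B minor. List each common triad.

Triads in E minor (natural minor): E minor (i), F♯ diminished (ii°), G major (III), A minor (iv), B minor (v), C major (VI), D major (VII).
Triads in B minor (harmonic minor): B minor (i), C♯ diminished (ii°), D augmented (III+), E minor (iv), F♯ major (V), G major (VI), A♯ diminished (vii°).
Shared triads with their functions: E minor (i in E minor, iv in B minor); G major (III in E minor, VI in B minor); B minor (v in E minor, i in B minor).

Em, G, Bm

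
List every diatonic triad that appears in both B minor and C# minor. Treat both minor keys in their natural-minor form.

Triads in B minor (natural minor): Bm (i), C#dim (ii°), D (III), Em (iv), F#m (v), G (VI), A (VII).
Triads in C# minor (natural minor): C#m (i), D#dim (ii°), E (III), F#m (iv), G#m (v), A (VI), B (VII).
Shared triads with their functions: F#m (v in B minor, iv in C# minor); A (VII in B minor, VI in C# minor).

F#m, A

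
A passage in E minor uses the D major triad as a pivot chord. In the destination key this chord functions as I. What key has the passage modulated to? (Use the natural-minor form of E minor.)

The numeral I denotes a major triad on scale degree 1. With D on degree 1, the tonic of the new key is D.
Degree 1 carries a major triad in major keys, so the destination is D major.
Check: the diatonic triads of D major are D (I), Em (ii), F#m (iii), G (IV), A (V), Bm (vi), C#dim (vii°) — D major is indeed I.

D major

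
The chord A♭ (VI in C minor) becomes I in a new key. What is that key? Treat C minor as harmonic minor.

A♭ major

The numeral I denotes a major triad on scale degree 1. With A♭ on degree 1, the tonic of the new key is A♭.
Degree 1 carries a major triad in major keys, so the destination is A♭ major.
Check: the diatonic triads of A♭ major are A♭ (I), B♭m (ii), Cm (iii), D♭ (IV), E♭ (V), Fm (vi), Gdim (vii°) — A♭ is indeed I.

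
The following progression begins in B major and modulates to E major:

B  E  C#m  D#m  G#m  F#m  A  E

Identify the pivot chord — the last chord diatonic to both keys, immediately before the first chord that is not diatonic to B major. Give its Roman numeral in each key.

G#m — vi in B major, iii in E major

Chords diatonic to B major: B, C#m, D#m, E, F#, G#m, A#dim.
Reading the progression, the first chord not in that set is F#m, so the modulation leaves B major there.
The chord immediately before F#m is G#m, which is diatonic to both keys: vi in B major and iii in E major.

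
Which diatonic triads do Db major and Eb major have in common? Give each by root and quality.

Triads in Db major: Db (I), Ebm (ii), Fm (iii), Gb (IV), Ab (V), Bbm (vi), Cdim (vii°).
Triads in Eb major: Eb (I), Fm (ii), Gm (iii), Ab (IV), Bb (V), Cm (vi), Ddim (vii°).
Shared triads with their functions: Fm (iii in Db major, ii in Eb major); Ab (V in Db major, IV in Eb major).

Fm, Ab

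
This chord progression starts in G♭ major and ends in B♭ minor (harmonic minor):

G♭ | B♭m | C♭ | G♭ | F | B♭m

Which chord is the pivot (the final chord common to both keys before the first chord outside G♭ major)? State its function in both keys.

G♭ — I in G♭ major, VI in B♭ minor

Chords diatonic to G♭ major: G♭, A♭m, B♭m, C♭, D♭, E♭m, Fdim.
Reading the progression, the first chord not in that set is F, so the modulation leaves G♭ major there.
The chord immediately before F is G♭, which is diatonic to both keys: I in G♭ major and VI in B♭ minor.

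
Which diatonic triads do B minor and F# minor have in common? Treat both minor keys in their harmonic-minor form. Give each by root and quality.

Bm

Triads in B minor (harmonic minor): B minor (i), C# diminished (ii°), D augmented (III+), E minor (iv), F# major (V), G major (VI), A# diminished (vii°).
Triads in F# minor (harmonic minor): F# minor (i), G# diminished (ii°), A augmented (III+), B minor (iv), C# major (V), D major (VI), E# diminished (vii°).
Shared triads with their functions: B minor (i in B minor, iv in F# minor).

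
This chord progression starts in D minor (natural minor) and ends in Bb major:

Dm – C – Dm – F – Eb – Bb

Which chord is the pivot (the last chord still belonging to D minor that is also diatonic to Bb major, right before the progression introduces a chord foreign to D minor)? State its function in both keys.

F — III in D minor, V in Bb major

Chords diatonic to D minor: Dm, Edim, F, Gm, Am, Bb, C.
Reading the progression, the first chord not in that set is Eb, so the modulation leaves D minor there.
The chord immediately before Eb is F, which is diatonic to both keys: III in D minor and V in Bb major.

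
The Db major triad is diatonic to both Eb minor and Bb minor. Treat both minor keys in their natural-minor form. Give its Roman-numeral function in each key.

The scale of Eb minor (natural minor) is Eb F Gb Ab Bb Cb Db; Db is degree 7, and the triad built there (Db-F-Ab) is major, so it is VII.
The scale of Bb minor (natural minor) is Bb C Db Eb F Gb Ab; Db is degree 3, and the triad built there (Db-F-Ab) is major, so it is III.

VII in Eb minor; III in Bb minor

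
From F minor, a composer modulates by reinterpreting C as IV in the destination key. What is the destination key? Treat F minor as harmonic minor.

G major

The numeral IV denotes a major triad on scale degree 4. With C on degree 4, the tonic of the new key is G.
Degree 4 carries a major triad in major keys, so the destination is G major.
Check: the diatonic triads of G major are G (I), Am (ii), Bm (iii), C (IV), D (V), Em (vi), F#dim (vii°) — C is indeed IV.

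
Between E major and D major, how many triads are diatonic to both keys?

Diatonic triads of E major: E (I), F#m (ii), G#m (iii), A (IV), B (V), C#m (vi), D#dim (vii°).
Diatonic triads of D major: D (I), Em (ii), F#m (iii), G (IV), A (V), Bm (vi), C#dim (vii°).
Matching root and quality in both lists: F#m, A.
That gives 2 common triads.

2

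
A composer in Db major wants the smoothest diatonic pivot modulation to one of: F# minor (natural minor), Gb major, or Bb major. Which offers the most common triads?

Triads of Db major: Db major (I), Eb minor (ii), F minor (iii), Gb major (IV), Ab major (V), Bb minor (vi), C diminished (vii°).
F# minor (natural minor) shares 0: none.
Gb major shares 4: Db, Ebm, Gb, Bbm.
Bb major shares 0: none.
The most common triads (4) are shared with Gb major.

Gb major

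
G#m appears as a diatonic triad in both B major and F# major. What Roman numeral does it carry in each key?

The scale of B major is B C# D# E F# G# A#; G# is degree 6, and the triad built there (G#-B-D#) is minor, so it is vi.
The scale of F# major is F# G# A# B C# D# E#; G# is degree 2, and the triad built there (G#-B-D#) is minor, so it is ii.

vi in B major; ii in F# major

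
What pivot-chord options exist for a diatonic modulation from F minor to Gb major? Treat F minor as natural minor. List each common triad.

Triads in F minor (natural minor): F minor (i), G diminished (ii°), Ab major (III), Bb minor (iv), C minor (v), Db major (VI), Eb major (VII).
Triads in Gb major: Gb major (I), Ab minor (ii), Bb minor (iii), Cb major (IV), Db major (V), Eb minor (vi), F diminished (vii°).
Shared triads with their functions: Bb minor (iv in F minor, iii in Gb major); Db major (VI in F minor, V in Gb major).

Bbm, Db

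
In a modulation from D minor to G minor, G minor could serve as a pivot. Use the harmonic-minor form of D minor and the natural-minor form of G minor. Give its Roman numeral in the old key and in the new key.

The scale of D minor (harmonic minor) is D E F G A Bb C#; G is degree 4, and the triad built there (G-Bb-D) is minor, so it is iv.
The scale of G minor (natural minor) is G A Bb C D Eb F; G is degree 1, and the triad built there (G-Bb-D) is minor, so it is i.

iv in D minor; i in G minor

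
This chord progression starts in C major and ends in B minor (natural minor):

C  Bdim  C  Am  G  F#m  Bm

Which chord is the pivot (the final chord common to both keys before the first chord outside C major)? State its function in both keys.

G — V in C major, VI in B minor

Chords diatonic to C major: C, Dm, Em, F, G, Am, Bdim.
Reading the progression, the first chord not in that set is F#m, so the modulation leaves C major there.
The chord immediately before F#m is G, which is diatonic to both keys: V in C major and VI in B minor.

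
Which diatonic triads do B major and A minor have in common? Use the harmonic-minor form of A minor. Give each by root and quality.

E

Triads in B major: B (I), C#m (ii), D#m (iii), E (IV), F# (V), G#m (vi), A#dim (vii°).
Triads in A minor (harmonic minor): Am (i), Bdim (ii°), Caug (III+), Dm (iv), E (V), F (VI), G#dim (vii°).
Shared triads with their functions: E (IV in B major, V in A minor).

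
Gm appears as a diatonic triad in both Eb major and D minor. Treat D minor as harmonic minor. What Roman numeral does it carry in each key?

The scale of Eb major is Eb F G Ab Bb C D; G is degree 3, and the triad built there (G-Bb-D) is minor, so it is iii.
The scale of D minor (harmonic minor) is D E F G A Bb C#; G is degree 4, and the triad built there (G-Bb-D) is minor, so it is iv.

iii in Eb major; iv in D minor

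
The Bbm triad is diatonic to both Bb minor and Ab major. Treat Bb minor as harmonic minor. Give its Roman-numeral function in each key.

The scale of Bb minor (harmonic minor) is Bb C Db Eb F Gb A; Bb is degree 1, and the triad built there (Bb-Db-F) is minor, so it is i.
The scale of Ab major is Ab Bb C Db Eb F G; Bb is degree 2, and the triad built there (Bb-Db-F) is minor, so it is ii.

i in Bb minor; ii in Ab major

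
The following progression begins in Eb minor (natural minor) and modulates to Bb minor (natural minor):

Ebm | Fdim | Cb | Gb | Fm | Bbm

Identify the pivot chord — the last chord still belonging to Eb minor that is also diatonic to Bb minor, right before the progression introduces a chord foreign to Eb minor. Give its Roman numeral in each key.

Gb — III in Eb minor, VI in Bb minor

Chords diatonic to Eb minor: Ebm, Fdim, Gb, Abm, Bbm, Cb, Db.
Reading the progression, the first chord not in that set is Fm, so the modulation leaves Eb minor there.
The chord immediately before Fm is Gb, which is diatonic to both keys: III in Eb minor and VI in Bb minor.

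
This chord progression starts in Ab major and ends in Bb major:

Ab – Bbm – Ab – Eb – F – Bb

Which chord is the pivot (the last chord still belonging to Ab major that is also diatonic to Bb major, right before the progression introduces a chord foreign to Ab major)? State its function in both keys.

Chords diatonic to Ab major: Ab, Bbm, Cm, Db, Eb, Fm, Gdim.
Reading the progression, the first chord not in that set is F, so the modulation leaves Ab major there.
The chord immediately before F is Eb, which is diatonic to both keys: V in Ab major and IV in Bb major.

Eb — V in Ab major, IV in Bb major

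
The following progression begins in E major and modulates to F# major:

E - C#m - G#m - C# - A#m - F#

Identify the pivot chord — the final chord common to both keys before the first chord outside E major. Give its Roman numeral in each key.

Chords diatonic to E major: E, F#m, G#m, A, B, C#m, D#dim.
Reading the progression, the first chord not in that set is C#, so the modulation leaves E major there.
The chord immediately before C# is G#m, which is diatonic to both keys: iii in E major and ii in F# major.

G#m — iii in E major, ii in F# major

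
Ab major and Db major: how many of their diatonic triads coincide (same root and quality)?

Diatonic triads of Ab major: Ab major (I), Bb minor (ii), C minor (iii), Db major (IV), Eb major (V), F minor (vi), G diminished (vii°).
Diatonic triads of Db major: Db major (I), Eb minor (ii), F minor (iii), Gb major (IV), Ab major (V), Bb minor (vi), C diminished (vii°).
Matching root and quality in both lists: Ab major, Bb minor, Db major, F minor.
That gives 4 common triads.

4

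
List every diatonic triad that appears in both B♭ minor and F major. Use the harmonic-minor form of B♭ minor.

Triads in B♭ minor (harmonic minor): B♭m (i), Cdim (ii°), D♭aug (III+), E♭m (iv), F (V), G♭ (VI), Adim (vii°).
Triads in F major: F (I), Gm (ii), Am (iii), B♭ (IV), C (V), Dm (vi), Edim (vii°).
Shared triads with their functions: F (V in B♭ minor, I in F major).

F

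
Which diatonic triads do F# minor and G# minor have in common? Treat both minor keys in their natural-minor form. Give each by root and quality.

C#m, E

Triads in F# minor (natural minor): F# minor (i), G# diminished (ii°), A major (III), B minor (iv), C# minor (v), D major (VI), E major (VII).
Triads in G# minor (natural minor): G# minor (i), A# diminished (ii°), B major (III), C# minor (iv), D# minor (v), E major (VI), F# major (VII).
Shared triads with their functions: C# minor (v in F# minor, iv in G# minor); E major (VII in F# minor, VI in G# minor).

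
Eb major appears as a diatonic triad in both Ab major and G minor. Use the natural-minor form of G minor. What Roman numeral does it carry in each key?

V in Ab major; VI in G minor

The scale of Ab major is Ab Bb C Db Eb F G; Eb is degree 5, and the triad built there (Eb-G-Bb) is major, so it is V.
The scale of G minor (natural minor) is G A Bb C D Eb F; Eb is degree 6, and the triad built there (Eb-G-Bb) is major, so it is VI.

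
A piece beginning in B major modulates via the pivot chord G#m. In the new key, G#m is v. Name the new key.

The numeral v denotes a minor triad on scale degree 5. With G# on degree 5, the tonic of the new key is C#.
Degree 5 carries a minor triad in natural-minor keys, so the destination is C# minor.
Check: the diatonic triads of C# minor (natural minor) are C#m (i), D#dim (ii°), E (III), F#m (iv), G#m (v), A (VI), B (VII) — G#m is indeed v.

C# minor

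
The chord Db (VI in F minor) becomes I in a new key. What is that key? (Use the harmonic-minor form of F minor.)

Db major

The numeral I denotes a major triad on scale degree 1. With Db on degree 1, the tonic of the new key is Db.
Degree 1 carries a major triad in major keys, so the destination is Db major.
Check: the diatonic triads of Db major are Db (I), Ebm (ii), Fm (iii), Gb (IV), Ab (V), Bbm (vi), Cdim (vii°) — Db is indeed I.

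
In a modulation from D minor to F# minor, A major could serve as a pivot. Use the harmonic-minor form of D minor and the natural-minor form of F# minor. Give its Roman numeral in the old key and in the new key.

V in D minor; III in F# minor

The scale of D minor (harmonic minor) is D E F G A Bb C#; A is degree 5, and the triad built there (A-C#-E) is major, so it is V.
The scale of F# minor (natural minor) is F# G# A B C# D E; A is degree 3, and the triad built there (A-C#-E) is major, so it is III.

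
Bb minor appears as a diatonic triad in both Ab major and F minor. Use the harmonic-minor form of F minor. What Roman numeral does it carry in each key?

The scale of Ab major is Ab Bb C Db Eb F G; Bb is degree 2, and the triad built there (Bb-Db-F) is minor, so it is ii.
The scale of F minor (harmonic minor) is F G Ab Bb C Db E; Bb is degree 4, and the triad built there (Bb-Db-F) is minor, so it is iv.

ii in Ab major; iv in F minor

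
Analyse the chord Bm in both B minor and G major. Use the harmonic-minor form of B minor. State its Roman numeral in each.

The scale of B minor (harmonic minor) is B C♯ D E F♯ G A♯; B is degree 1, and the triad built there (B-D-F♯) is minor, so it is i.
The scale of G major is G A B C D E F♯; B is degree 3, and the triad built there (B-D-F♯) is minor, so it is iii.

i in B minor; iii in G major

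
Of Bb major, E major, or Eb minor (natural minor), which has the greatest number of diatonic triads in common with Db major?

Triads of Db major: Db major (I), Eb minor (ii), F minor (iii), Gb major (IV), Ab major (V), Bb minor (vi), C diminished (vii°).
Bb major shares 0: none.
E major shares 0: none.
Eb minor (natural minor) shares 4: Db, Ebm, Gb, Bbm.
The most common triads (4) are shared with Eb minor.

Eb minor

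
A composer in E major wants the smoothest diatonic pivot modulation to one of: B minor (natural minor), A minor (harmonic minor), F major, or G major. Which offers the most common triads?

Triads of E major: E major (I), F# minor (ii), G# minor (iii), A major (IV), B major (V), C# minor (vi), D# diminished (vii°).
B minor (natural minor) shares 2: F#m, A.
A minor (harmonic minor) shares 1: E.
F major shares 0: none.
G major shares 0: none.
The most common triads (2) are shared with B minor.

B minor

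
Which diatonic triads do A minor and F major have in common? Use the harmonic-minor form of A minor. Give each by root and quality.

Am, Dm, F

Triads in A minor (harmonic minor): Am (i), Bdim (ii°), Caug (III+), Dm (iv), E (V), F (VI), G♯dim (vii°).
Triads in F major: F (I), Gm (ii), Am (iii), B♭ (IV), C (V), Dm (vi), Edim (vii°).
Shared triads with their functions: Am (i in A minor, iii in F major); Dm (iv in A minor, vi in F major); F (VI in A minor, I in F major).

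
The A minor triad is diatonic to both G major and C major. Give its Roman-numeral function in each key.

ii in G major; vi in C major

The scale of G major is G A B C D E F#; A is degree 2, and the triad built there (A-C-E) is minor, so it is ii.
The scale of C major is C D E F G A B; A is degree 6, and the triad built there (A-C-E) is minor, so it is vi.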